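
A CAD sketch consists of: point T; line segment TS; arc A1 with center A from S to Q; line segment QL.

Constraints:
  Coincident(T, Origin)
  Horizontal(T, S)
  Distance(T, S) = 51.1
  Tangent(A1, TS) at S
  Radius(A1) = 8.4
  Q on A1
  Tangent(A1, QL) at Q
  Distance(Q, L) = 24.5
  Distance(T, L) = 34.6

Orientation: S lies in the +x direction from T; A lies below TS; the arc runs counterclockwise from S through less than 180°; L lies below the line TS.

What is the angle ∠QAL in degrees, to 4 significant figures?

71.08°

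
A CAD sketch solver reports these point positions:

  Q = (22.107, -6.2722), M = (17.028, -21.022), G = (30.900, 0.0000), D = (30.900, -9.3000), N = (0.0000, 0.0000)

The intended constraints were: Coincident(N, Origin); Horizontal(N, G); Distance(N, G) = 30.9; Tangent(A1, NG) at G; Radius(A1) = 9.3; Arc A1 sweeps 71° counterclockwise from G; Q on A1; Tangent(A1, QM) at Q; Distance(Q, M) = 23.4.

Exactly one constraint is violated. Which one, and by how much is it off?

Distance(Q, M) = 23.4 — off by 7.80.

N = (0.00, 0.00) ✓; N.y = 0.00, G.y = 0.00 ✓; |NG| = 30.90 ✓; ∠(DG, GN) = 90.00° ✓; |DG| = 9.300 ✓; bearing(D→Q) − bearing(D→G) = 71.00° ✓; |DQ| = 9.300 ✓; ∠(DQ, QM) = 90.00° ✓; |QM| = 15.60 ✗.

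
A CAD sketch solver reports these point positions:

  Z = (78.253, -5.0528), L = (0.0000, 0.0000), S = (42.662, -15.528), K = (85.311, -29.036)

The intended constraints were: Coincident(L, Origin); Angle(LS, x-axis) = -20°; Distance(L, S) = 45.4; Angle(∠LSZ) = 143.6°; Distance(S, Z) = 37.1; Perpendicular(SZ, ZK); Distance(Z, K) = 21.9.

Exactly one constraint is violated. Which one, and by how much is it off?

Distance(Z, K) = 21.9 — off by 3.10.

L = (0.00, 0.00) ✓; LS at -20.00° ✓; |LS| = 45.40 ✓; ∠LSZ = 143.6° ✓; |SZ| = 37.10 ✓; ∠(SZ, ZK) = 90.00° ✓; |ZK| = 25.00 ✗.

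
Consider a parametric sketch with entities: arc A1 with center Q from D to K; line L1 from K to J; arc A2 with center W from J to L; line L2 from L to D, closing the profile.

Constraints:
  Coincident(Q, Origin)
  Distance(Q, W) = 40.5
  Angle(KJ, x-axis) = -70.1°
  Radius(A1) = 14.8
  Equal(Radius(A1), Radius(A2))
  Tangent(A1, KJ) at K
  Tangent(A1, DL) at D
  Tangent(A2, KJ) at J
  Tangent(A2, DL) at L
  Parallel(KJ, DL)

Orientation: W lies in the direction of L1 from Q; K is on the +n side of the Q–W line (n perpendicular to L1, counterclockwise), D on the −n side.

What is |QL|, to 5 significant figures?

43.119

The slot axis is L1's direction at -70.1°, so u = (cos -70.1°, sin -70.1°) = (0.34038, -0.94029) and n = (−sin -70.1°, cos -70.1°) = (0.94029, 0.34038). Q is at the origin and W lies 40.5 along u from Q, so W = 40.5·u = (13.785, -38.082). Tangency of A1 to both parallel lines with radius 14.8 puts K and D at Q ± 14.8·n: K = (13.916, 5.0376), D = (-13.916, -5.0376). Equal radii place J and L the same way about W: J = W + 14.8·n = (27.702, -33.044), L = W − 14.8·n = (-0.13089, -43.119). Then |QL| = |L − Q| = 43.119.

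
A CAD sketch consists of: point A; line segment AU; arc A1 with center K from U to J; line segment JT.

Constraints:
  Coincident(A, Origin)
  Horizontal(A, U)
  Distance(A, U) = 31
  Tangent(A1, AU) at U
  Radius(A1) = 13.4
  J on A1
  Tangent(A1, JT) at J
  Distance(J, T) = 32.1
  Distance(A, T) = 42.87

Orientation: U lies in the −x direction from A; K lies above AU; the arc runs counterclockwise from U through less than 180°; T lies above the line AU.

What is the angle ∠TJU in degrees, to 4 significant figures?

141.7°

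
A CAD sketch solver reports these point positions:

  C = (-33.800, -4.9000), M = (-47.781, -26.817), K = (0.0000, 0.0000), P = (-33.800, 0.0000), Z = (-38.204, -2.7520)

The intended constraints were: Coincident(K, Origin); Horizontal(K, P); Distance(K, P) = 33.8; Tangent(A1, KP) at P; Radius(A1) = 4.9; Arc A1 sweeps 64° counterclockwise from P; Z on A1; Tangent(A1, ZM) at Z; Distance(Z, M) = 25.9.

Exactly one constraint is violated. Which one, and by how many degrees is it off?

Tangent(A1, ZM) at Z — off by 4.30°.

K = (0.00, 0.00) ✓; K.y = 0.00, P.y = 0.00 ✓; |KP| = 33.80 ✓; ∠(CP, PK) = 90.00° ✓; |CP| = 4.900 ✓; bearing(C→Z) − bearing(C→P) = 64.00° ✓; |CZ| = 4.900 ✓; ∠(CZ, ZM) = 85.70° ✗; |ZM| = 25.90 ✓.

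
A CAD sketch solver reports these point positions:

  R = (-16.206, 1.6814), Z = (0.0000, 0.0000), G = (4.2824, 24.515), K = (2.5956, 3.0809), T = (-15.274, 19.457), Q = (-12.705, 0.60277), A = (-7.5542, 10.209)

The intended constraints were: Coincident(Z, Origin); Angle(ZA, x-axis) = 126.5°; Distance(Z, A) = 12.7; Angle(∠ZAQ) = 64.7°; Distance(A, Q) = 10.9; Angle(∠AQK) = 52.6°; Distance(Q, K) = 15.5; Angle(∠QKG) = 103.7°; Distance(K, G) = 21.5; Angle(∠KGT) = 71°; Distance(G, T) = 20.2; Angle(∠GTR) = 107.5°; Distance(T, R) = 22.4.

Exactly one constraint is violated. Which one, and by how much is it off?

Distance(T, R) = 22.4 — off by 4.60.

Z = (0.00, 0.00) ✓; ZA at 126.5° ✓; |ZA| = 12.70 ✓; ∠ZAQ = 64.70° ✓; |AQ| = 10.90 ✓; ∠AQK = 52.60° ✓; |QK| = 15.50 ✓; ∠QKG = 103.7° ✓; |KG| = 21.50 ✓; ∠KGT = 71.00° ✓; |GT| = 20.20 ✓; ∠GTR = 107.5° ✓; |TR| = 17.80 ✗.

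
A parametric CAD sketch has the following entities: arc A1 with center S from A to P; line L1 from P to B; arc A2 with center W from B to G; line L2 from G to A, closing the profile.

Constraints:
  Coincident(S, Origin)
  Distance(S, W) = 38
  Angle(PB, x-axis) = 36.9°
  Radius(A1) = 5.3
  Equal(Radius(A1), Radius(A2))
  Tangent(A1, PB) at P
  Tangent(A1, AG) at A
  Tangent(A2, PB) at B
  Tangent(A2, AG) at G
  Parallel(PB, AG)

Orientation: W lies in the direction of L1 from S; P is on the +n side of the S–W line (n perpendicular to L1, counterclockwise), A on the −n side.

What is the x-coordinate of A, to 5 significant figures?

3.1822

The slot axis is L1's direction at 36.9°, so u = (cos 36.9°, sin 36.9°) = (0.79968, 0.60042) and n = (−sin 36.9°, cos 36.9°) = (-0.60042, 0.79968). S is at the origin and W lies 38.0 along u from S, so W = 38.0·u = (30.388, 22.816). Tangency of A1 to both parallel lines with radius 5.3 puts P and A at S ± 5.3·n: P = (-3.1822, 4.2383), A = (3.1822, -4.2383). So A.x = 3.1822.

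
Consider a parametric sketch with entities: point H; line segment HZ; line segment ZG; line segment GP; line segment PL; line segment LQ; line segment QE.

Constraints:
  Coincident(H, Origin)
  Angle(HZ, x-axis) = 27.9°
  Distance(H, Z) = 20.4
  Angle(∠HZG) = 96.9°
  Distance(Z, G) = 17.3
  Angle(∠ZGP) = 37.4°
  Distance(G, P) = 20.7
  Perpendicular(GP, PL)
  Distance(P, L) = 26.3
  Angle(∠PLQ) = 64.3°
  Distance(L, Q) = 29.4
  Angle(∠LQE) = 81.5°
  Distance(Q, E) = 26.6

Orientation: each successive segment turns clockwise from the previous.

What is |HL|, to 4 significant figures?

31.25

∠ZGP = 37.4° gives GP at 162.2° from the x-axis; with |GP| = 20.7, P = (8.193, 1.668). GP is perpendicular to PL, so PL runs at 72.20°; with |PL| = 26.3, L = (16.23, 26.71). Then |HL| = |L − H| = 31.25.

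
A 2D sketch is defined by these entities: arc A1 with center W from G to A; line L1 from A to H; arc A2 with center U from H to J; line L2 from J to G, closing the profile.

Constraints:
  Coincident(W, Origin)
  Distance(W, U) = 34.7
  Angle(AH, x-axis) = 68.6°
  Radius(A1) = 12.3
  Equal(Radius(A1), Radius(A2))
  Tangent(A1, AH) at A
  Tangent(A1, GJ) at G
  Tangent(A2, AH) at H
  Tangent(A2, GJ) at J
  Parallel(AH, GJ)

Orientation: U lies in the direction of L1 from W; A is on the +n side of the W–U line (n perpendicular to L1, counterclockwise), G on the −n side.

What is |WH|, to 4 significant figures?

36.82

Tangency of A1 to both parallel lines with radius 12.3 puts A and G at W ± 12.3·n: A = (-11.45, 4.488), G = (11.45, -4.488). Equal radii place H and J the same way about U: H = U + 12.3·n = (1.209, 36.80), J = U − 12.3·n = (24.11, 27.82). Then |WH| = |H − W| = 36.82.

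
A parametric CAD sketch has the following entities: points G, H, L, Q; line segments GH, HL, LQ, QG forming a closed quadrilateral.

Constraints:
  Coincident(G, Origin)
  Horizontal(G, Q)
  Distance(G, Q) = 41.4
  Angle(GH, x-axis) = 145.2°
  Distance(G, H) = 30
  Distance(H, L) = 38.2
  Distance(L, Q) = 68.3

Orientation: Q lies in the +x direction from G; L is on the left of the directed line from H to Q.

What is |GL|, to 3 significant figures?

50.2

Checks: |HL| = 38.20 ✓; |LQ| = 68.30 ✓.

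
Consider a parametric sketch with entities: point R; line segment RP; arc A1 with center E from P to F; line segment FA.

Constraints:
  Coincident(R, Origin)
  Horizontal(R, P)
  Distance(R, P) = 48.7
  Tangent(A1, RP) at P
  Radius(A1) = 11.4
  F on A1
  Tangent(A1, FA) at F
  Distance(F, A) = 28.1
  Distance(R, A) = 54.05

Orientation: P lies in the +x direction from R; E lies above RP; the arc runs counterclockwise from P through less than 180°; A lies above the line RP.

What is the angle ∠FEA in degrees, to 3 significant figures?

67.9°

Checks: ∠(EP, PR) = 90.00° ✓; |EP| = 11.40 ✓; |EF| = 11.40 ✓; ∠(EF, FA) = 90.00° ✓; |FA| = 28.10 ✓; |RA| = 54.05 ✓.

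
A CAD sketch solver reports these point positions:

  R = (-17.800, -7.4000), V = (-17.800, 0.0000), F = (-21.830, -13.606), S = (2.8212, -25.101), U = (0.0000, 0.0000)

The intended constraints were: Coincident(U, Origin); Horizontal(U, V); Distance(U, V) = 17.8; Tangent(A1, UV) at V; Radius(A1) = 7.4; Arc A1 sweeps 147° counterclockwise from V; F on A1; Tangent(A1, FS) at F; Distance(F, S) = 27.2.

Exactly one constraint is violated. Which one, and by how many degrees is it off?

Tangent(A1, FS) at F — off by 8.00°.

U = (0.00, 0.00) ✓; U.y = 0.00, V.y = 0.00 ✓; |UV| = 17.80 ✓; ∠(RV, VU) = 90.00° ✓; |RV| = 7.400 ✓; bearing(R→F) − bearing(R→V) = 147.0° ✓; |RF| = 7.400 ✓; ∠(RF, FS) = 82.00° ✗; |FS| = 27.20 ✓.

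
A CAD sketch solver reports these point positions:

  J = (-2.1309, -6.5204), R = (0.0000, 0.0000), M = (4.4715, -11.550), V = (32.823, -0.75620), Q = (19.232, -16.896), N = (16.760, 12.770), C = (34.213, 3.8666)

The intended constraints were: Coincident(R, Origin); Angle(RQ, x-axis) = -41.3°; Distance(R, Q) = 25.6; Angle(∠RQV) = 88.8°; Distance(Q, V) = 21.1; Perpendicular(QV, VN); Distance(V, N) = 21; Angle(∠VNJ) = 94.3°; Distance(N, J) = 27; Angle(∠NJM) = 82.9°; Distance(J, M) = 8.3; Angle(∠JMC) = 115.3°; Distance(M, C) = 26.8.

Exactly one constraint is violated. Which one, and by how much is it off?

Distance(M, C) = 26.8 — off by 6.70.

R = (0.00, 0.00) ✓; RQ at -41.30° ✓; |RQ| = 25.60 ✓; ∠RQV = 88.80° ✓; |QV| = 21.10 ✓; ∠(QV, VN) = 90.00° ✓; |VN| = 21.00 ✓; ∠VNJ = 94.30° ✓; |NJ| = 27.00 ✓; ∠NJM = 82.90° ✓; |JM| = 8.300 ✓; ∠JMC = 115.3° ✓; |MC| = 33.50 ✗.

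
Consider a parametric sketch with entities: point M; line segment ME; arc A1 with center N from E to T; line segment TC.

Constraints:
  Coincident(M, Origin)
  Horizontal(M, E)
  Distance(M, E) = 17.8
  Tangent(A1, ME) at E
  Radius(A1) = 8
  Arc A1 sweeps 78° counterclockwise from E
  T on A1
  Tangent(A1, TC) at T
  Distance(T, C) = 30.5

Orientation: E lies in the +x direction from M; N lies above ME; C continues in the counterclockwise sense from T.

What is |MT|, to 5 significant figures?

26.397

M is at the origin; M and E share the same y with |ME| = 17.8 and E on the +x side, so E = (17.800, 0.0000). Tangency of A1 to ME means the radius NE is perpendicular to ME, so N = E + (0, 8) = (17.800, 8.0000). On A1, E sits at bearing -90° from N; a 78° counterclockwise sweep puts T at bearing -12°, so T = N + 8.0·(cos -12°, sin -12°) = (25.625, 6.3367). Then |MT| = |T − M| = 26.397.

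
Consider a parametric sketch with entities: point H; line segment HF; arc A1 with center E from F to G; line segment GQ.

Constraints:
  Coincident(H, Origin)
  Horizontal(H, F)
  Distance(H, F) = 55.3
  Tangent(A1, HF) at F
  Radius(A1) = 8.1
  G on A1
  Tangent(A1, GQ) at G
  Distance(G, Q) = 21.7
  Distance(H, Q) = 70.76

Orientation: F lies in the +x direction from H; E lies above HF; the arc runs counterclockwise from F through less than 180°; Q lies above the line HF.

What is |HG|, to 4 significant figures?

63.86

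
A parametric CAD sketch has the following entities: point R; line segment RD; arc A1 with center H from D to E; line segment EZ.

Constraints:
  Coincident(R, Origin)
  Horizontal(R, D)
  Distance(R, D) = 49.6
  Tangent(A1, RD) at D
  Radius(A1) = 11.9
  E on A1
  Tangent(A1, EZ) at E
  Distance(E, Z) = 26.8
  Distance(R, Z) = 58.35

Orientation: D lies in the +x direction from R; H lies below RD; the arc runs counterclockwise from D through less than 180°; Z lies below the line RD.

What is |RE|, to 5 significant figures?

40.307

R is at the origin; R and D share the same y with |RD| = 49.6 and D on the +x side, so D = (49.600, 0.0000). Since A1 is tangent to RD there, HD ⟂ RD, so H = D + (0, -11.9) = (49.600, -11.900). Since HE ⟂ EZ (tangency), |HZ| = √(11.9² + 26.8²) = 29.323 regardless of where E sits on A1. So Z lies on both circle(R, 58.35) and circle(H, 29.323); the below-RD intersection is Z = (42.218, -40.279). E is the foot of the tangent from Z: E = (37.858, -13.836).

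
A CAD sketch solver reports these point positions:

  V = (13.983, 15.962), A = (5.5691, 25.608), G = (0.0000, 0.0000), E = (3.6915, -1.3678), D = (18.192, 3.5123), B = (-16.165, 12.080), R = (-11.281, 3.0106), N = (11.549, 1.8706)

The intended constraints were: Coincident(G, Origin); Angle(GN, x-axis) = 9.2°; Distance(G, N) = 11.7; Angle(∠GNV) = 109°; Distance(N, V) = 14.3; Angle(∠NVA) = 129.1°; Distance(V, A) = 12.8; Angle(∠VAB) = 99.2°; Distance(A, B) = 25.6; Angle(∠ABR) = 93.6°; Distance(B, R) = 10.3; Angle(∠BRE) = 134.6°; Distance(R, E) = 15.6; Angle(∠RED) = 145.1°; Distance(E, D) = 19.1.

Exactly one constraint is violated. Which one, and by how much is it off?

Distance(E, D) = 19.1 — off by 3.80.

G = (0.00, 0.00) ✓; GN at 9.200° ✓; |GN| = 11.70 ✓; ∠GNV = 109.0° ✓; |NV| = 14.30 ✓; ∠NVA = 129.1° ✓; |VA| = 12.80 ✓; ∠VAB = 99.20° ✓; |AB| = 25.60 ✓; ∠ABR = 93.60° ✓; |BR| = 10.30 ✓; ∠BRE = 134.6° ✓; |RE| = 15.60 ✓; ∠RED = 145.1° ✓; |ED| = 15.30 ✗.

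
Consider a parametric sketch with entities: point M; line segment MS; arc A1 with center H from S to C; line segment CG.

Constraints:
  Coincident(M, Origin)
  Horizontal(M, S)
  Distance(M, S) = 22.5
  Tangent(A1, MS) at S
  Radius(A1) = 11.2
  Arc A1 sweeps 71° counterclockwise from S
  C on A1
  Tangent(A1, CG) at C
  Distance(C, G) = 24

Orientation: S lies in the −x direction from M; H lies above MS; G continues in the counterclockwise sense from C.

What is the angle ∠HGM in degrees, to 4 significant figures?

51.73°

M is at the origin; MS is horizontal with |MS| = 22.5 and S on the −x side, so S = (-22.50, 0.000). The tangent condition forces HS to be normal to MS, so H = S + (0, 11.2) = (-22.50, 11.20). On A1, S sits at bearing -90° from H; a 71° counterclockwise sweep puts C at bearing -19°, so C = H + 11.2·(cos -19°, sin -19°) = (-11.91, 7.554). The tangent condition forces HC to be normal to CG, so CG runs along (−sin -19°, cos -19°); with |CG| = 24.0, G = (-4.097, 30.25). Then cos ∠HGM = GH·GM / (|GH||GM|), giving 51.73°.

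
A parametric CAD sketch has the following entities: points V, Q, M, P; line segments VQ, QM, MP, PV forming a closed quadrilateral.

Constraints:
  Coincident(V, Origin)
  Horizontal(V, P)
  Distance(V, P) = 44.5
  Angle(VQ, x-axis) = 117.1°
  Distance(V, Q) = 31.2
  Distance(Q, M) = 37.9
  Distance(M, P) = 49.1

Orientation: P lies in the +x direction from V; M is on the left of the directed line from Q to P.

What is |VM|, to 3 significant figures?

47.5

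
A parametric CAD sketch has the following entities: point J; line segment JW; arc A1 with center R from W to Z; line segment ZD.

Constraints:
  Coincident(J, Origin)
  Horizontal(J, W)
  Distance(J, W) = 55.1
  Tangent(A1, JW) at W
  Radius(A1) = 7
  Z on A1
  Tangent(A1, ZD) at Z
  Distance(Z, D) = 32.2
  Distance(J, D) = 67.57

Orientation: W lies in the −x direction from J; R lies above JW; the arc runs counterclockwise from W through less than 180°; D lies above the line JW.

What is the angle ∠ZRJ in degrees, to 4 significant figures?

18.46°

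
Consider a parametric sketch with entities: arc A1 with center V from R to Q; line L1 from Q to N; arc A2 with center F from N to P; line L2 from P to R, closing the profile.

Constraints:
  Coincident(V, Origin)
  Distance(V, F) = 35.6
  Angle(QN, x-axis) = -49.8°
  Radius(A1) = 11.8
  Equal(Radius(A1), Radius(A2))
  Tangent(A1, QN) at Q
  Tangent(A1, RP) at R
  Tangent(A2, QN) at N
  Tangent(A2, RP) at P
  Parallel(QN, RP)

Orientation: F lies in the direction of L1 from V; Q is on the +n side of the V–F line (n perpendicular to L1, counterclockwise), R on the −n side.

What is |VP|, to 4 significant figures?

37.50

Tangency of A1 to both parallel lines with radius 11.8 puts Q and R at V ± 11.8·n: Q = (9.013, 7.616), R = (-9.013, -7.616). Equal radii place N and P the same way about F: N = F + 11.8·n = (31.99, -19.57), P = F − 11.8·n = (13.97, -34.81). Then |VP| = |P − V| = 37.50.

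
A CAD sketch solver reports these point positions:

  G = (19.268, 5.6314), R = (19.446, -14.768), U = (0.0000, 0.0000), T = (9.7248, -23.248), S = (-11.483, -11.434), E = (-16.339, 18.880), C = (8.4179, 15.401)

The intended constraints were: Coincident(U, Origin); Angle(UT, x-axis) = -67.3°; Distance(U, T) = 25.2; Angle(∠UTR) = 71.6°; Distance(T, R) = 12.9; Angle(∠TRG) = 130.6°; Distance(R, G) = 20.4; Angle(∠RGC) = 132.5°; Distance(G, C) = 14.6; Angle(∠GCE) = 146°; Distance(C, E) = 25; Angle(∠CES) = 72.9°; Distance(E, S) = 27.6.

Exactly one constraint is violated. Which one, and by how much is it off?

Distance(E, S) = 27.6 — off by 3.10.

U = (0.00, 0.00) ✓; UT at -67.30° ✓; |UT| = 25.20 ✓; ∠UTR = 71.60° ✓; |TR| = 12.90 ✓; ∠TRG = 130.6° ✓; |RG| = 20.40 ✓; ∠RGC = 132.5° ✓; |GC| = 14.60 ✓; ∠GCE = 146.0° ✓; |CE| = 25.00 ✓; ∠CES = 72.90° ✓; |ES| = 30.70 ✗.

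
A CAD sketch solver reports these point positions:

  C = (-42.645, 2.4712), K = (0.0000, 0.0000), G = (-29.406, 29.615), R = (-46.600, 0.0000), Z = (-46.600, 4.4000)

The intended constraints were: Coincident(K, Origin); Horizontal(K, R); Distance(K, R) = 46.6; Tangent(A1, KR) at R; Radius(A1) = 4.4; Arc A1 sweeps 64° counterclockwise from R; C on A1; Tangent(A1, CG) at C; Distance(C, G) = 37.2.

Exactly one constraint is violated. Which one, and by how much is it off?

Distance(C, G) = 37.2 — off by 7.00.

K = (0.00, 0.00) ✓; K.y = 0.00, R.y = 0.00 ✓; |KR| = 46.60 ✓; ∠(ZR, RK) = 90.00° ✓; |ZR| = 4.400 ✓; bearing(Z→C) − bearing(Z→R) = 64.00° ✓; |ZC| = 4.400 ✓; ∠(ZC, CG) = 90.00° ✓; |CG| = 30.20 ✗.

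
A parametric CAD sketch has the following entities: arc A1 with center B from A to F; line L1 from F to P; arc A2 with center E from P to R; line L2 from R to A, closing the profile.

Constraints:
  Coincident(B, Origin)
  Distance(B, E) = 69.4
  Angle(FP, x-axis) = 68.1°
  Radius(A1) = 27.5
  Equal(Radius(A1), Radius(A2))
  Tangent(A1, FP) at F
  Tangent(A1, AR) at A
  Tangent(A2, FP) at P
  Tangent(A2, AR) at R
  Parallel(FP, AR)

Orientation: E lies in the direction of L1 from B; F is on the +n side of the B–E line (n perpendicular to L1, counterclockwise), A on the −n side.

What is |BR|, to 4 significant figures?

74.65

Tangency of A1 to both parallel lines with radius 27.5 puts F and A at B ± 27.5·n: F = (-25.52, 10.26), A = (25.52, -10.26). Equal radii place P and R the same way about E: P = E + 27.5·n = (0.3699, 74.65), R = E − 27.5·n = (51.40, 54.13). Then |BR| = |R − B| = 74.65.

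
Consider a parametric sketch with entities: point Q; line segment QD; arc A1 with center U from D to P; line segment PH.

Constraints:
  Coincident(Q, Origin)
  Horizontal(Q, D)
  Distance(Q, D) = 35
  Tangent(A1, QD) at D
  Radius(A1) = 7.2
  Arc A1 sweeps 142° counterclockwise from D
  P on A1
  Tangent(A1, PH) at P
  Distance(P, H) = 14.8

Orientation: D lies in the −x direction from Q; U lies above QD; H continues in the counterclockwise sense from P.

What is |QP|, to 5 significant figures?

33.168

Q is at the origin; QD is horizontal with |QD| = 35.0 and D on the −x side, so D = (-35.000, 0.0000). The tangent condition forces UD to be normal to QD, so U = D + (0, 7.2) = (-35.000, 7.2000). On A1, D sits at bearing -90° from U; a 142° counterclockwise sweep puts P at bearing 52°, so P = U + 7.2·(cos 52°, sin 52°) = (-30.567, 12.874). Then |QP| = |P − Q| = 33.168.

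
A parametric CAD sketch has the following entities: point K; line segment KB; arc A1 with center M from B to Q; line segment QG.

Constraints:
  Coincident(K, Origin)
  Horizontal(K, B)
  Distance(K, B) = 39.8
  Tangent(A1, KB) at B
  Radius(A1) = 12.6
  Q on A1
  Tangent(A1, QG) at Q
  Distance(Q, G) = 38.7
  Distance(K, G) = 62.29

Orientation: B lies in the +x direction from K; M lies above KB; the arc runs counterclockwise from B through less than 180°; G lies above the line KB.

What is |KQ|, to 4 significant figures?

54.20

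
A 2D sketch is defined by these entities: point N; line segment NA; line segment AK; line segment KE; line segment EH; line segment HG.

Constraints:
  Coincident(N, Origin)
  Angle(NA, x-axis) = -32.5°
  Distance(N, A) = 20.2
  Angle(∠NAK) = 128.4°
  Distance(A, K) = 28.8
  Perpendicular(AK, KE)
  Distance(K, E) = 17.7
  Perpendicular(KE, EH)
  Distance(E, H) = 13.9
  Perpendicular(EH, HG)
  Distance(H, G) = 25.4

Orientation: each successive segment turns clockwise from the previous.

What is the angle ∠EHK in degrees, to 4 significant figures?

51.86°

N is at the origin; NA runs at -32.5° with length 20.2, so A = (17.04, -10.85). ∠NAK = 128.4° gives AK at -84.10° from the x-axis; with |AK| = 28.8, K = (20.00, -39.50). The perpendicularity gives KE at right angles to AK, so KE runs at -174.1°; with |KE| = 17.7, E = (2.391, -41.32). KE ⟂ EH, so EH runs at 95.90°; with |EH| = 13.9, H = (0.9619, -27.49). Then cos ∠EHK = HE·HK / (|HE||HK|), giving 51.86°.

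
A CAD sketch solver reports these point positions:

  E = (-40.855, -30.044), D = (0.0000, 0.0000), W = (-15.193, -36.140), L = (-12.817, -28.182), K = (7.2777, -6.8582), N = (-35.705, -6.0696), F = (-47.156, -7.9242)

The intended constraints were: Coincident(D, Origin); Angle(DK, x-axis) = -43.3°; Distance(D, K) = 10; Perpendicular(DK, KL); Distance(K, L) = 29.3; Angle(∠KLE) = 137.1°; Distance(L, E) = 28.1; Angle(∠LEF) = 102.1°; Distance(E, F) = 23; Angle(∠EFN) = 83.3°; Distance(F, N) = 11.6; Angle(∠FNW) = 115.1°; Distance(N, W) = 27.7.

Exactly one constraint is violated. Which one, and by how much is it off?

Distance(N, W) = 27.7 — off by 8.70.

D = (0.00, 0.00) ✓; DK at -43.30° ✓; |DK| = 10.00 ✓; ∠(DK, KL) = 90.00° ✓; |KL| = 29.30 ✓; ∠KLE = 137.1° ✓; |LE| = 28.10 ✓; ∠LEF = 102.1° ✓; |EF| = 23.00 ✓; ∠EFN = 83.30° ✓; |FN| = 11.60 ✓; ∠FNW = 115.1° ✓; |NW| = 36.40 ✗.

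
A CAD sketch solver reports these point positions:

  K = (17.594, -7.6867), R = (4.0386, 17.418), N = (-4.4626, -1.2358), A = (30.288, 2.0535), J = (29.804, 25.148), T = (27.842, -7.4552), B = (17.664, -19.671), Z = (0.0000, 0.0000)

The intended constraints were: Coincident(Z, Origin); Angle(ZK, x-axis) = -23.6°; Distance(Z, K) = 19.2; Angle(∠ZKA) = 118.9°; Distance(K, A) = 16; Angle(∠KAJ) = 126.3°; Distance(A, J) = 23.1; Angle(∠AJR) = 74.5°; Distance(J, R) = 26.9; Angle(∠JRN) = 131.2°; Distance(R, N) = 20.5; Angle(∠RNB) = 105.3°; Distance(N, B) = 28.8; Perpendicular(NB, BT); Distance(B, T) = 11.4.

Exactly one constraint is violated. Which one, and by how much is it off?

Distance(B, T) = 11.4 — off by 4.50.

Z = (0.00, 0.00) ✓; ZK at -23.60° ✓; |ZK| = 19.20 ✓; ∠ZKA = 118.9° ✓; |KA| = 16.00 ✓; ∠KAJ = 126.3° ✓; |AJ| = 23.10 ✓; ∠AJR = 74.50° ✓; |JR| = 26.90 ✓; ∠JRN = 131.2° ✓; |RN| = 20.50 ✓; ∠RNB = 105.3° ✓; |NB| = 28.80 ✓; ∠(NB, BT) = 90.00° ✓; |BT| = 15.90 ✗.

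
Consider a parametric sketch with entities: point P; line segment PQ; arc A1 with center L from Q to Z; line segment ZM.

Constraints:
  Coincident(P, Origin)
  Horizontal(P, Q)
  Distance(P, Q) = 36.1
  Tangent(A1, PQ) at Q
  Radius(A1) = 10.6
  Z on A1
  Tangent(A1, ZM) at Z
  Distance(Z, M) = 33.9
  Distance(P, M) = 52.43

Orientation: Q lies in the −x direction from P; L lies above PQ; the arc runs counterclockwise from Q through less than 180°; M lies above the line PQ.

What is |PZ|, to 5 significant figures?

27.809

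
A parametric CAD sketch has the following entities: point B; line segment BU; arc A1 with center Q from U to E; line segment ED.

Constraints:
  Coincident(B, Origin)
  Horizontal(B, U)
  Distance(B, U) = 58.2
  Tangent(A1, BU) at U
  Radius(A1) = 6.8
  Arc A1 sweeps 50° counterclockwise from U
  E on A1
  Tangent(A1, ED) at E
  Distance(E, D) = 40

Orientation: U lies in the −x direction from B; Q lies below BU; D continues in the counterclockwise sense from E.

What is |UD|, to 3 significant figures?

45.3

On A1, U sits at bearing 90° from Q; a 50° counterclockwise sweep puts E at bearing 140°, so E = Q + 6.8·(cos 140°, sin 140°) = (-63.4, -2.43). Tangency of A1 to ED means the radius QE is perpendicular to ED, so ED runs along (−sin 140°, cos 140°); with |ED| = 40.0, D = (-89.1, -33.1). Then |UD| = |D − U| = 45.3.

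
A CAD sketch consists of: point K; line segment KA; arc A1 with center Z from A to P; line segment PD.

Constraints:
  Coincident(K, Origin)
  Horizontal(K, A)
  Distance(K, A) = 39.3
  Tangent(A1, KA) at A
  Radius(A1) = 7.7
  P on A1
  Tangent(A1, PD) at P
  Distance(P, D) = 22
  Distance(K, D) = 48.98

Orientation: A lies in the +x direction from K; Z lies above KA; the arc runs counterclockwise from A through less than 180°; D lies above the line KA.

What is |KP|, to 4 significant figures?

47.62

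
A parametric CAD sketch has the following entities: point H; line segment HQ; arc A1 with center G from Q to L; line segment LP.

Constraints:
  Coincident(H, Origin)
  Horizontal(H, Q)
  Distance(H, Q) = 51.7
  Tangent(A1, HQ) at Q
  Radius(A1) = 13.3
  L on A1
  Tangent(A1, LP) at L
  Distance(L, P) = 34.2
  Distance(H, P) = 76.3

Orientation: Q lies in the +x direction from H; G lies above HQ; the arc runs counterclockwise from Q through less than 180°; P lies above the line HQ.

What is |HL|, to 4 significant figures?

66.67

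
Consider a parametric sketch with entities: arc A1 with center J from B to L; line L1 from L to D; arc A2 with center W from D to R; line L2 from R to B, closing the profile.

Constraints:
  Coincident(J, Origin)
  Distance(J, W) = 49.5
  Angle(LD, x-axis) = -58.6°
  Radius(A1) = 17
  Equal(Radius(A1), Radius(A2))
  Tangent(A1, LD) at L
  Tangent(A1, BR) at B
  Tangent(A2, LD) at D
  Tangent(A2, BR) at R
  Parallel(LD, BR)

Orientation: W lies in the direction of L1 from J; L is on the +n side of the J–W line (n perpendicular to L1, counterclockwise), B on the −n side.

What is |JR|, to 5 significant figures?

52.338

Tangency of A1 to both parallel lines with radius 17.0 puts L and B at J ± 17.0·n: L = (14.510, 8.8572), B = (-14.510, -8.8572). Equal radii place D and R the same way about W: D = W + 17.0·n = (40.300, -33.394), R = W − 17.0·n = (11.280, -51.108). Then |JR| = |R − J| = 52.338.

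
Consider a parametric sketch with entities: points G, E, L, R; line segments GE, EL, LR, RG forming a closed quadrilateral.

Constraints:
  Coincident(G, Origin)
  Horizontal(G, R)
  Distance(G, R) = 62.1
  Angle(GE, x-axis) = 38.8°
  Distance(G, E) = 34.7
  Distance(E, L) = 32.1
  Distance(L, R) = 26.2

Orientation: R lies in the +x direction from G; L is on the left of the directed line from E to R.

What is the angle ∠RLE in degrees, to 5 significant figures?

89.486°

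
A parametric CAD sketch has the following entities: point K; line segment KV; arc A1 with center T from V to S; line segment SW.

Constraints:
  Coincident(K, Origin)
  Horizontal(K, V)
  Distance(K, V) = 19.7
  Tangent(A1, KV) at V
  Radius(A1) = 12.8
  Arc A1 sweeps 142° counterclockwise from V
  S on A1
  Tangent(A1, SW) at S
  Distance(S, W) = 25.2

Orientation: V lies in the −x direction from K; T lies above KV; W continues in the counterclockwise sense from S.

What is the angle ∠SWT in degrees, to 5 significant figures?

26.928°

K is at the origin; KV is horizontal with |KV| = 19.7 and V on the −x side, so V = (-19.700, 0.0000). Tangency of A1 to KV means the radius TV is perpendicular to KV, so T = V + (0, 12.8) = (-19.700, 12.800). On A1, V sits at bearing -90° from T; a 142° counterclockwise sweep puts S at bearing 52°, so S = T + 12.8·(cos 52°, sin 52°) = (-11.820, 22.887). Tangency of A1 to SW means the radius TS is perpendicular to SW, so SW runs along (−sin 52°, cos 52°); with |SW| = 25.2, W = (-31.677, 38.401). Then cos ∠SWT = WS·WT / (|WS||WT|), giving 26.928°.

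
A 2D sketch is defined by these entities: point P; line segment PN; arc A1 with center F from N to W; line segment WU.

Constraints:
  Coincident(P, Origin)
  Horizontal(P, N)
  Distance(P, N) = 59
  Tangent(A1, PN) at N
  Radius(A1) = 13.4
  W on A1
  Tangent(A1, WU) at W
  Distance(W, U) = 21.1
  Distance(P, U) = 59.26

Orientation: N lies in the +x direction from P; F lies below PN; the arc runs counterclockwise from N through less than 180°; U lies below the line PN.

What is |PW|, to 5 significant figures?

47.901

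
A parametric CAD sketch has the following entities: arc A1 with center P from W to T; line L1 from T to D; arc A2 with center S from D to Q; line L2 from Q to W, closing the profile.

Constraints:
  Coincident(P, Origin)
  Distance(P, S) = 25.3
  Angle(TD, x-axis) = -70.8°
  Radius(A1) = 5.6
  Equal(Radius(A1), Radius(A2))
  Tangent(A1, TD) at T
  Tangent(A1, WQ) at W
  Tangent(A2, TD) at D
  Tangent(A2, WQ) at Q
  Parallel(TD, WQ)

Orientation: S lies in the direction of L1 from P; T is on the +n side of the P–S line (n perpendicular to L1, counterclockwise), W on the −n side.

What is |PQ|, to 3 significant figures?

25.9

Tangency of A1 to both parallel lines with radius 5.6 puts T and W at P ± 5.6·n: T = (5.29, 1.84), W = (-5.29, -1.84). Equal radii place D and Q the same way about S: D = S + 5.6·n = (13.6, -22.1), Q = S − 5.6·n = (3.03, -25.7). Then |PQ| = |Q − P| = 25.9.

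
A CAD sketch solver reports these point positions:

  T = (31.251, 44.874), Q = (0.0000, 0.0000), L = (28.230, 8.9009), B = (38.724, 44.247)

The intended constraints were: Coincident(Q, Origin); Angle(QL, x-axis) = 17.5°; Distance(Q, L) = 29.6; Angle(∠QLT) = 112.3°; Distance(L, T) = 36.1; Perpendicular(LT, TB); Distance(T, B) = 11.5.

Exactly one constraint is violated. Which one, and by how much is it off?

Distance(T, B) = 11.5 — off by 4.00.

Q = (0.00, 0.00) ✓; QL at 17.50° ✓; |QL| = 29.60 ✓; ∠QLT = 112.3° ✓; |LT| = 36.10 ✓; ∠(LT, TB) = 90.00° ✓; |TB| = 7.499 ✗.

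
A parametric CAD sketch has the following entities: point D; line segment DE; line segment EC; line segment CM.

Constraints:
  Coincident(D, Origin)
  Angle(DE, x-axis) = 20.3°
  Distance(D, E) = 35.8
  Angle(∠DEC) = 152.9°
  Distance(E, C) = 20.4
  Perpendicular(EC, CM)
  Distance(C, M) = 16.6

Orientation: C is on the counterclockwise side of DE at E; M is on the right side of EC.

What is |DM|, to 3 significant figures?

61.8

D is at the origin; DE runs at 20.3° with length 35.8, so E = 35.8·(cos 20.3°, sin 20.3°) = (33.6, 12.4). ∠DEC = 152.9°, so EC runs at 20.3° + (180° − 152.9°) = 47.4° from the x-axis; with |EC| = 20.4, C = E + 20.4·(cos 47.4°, sin 47.4°) = (47.4, 27.4). EC is perpendicular to CM; with |CM| = 16.6 on the right of EC, M = C + 16.6·(0.736, -0.677) = (59.6, 16.2). Then |DM| = |M − D| = 61.8.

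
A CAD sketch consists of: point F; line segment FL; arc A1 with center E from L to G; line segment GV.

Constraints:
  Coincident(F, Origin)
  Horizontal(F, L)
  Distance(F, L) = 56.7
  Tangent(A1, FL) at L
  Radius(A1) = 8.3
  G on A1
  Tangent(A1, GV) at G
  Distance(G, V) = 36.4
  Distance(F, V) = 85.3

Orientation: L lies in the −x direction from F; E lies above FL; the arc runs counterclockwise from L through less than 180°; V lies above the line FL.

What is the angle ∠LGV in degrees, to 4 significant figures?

114.0°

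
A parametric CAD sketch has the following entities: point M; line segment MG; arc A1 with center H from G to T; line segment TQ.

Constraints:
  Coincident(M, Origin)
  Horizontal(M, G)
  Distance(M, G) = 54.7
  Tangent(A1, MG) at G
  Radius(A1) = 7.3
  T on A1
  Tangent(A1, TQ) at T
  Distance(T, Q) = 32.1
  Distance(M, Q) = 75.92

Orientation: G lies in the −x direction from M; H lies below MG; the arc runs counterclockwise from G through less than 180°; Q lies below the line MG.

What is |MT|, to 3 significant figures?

62.3

Checks: ∠(HG, GM) = 90.00° ✓; |HT| = 7.300 ✓; ∠(HT, TQ) = 90.00° ✓; |TQ| = 32.10 ✓; |MQ| = 75.92 ✓.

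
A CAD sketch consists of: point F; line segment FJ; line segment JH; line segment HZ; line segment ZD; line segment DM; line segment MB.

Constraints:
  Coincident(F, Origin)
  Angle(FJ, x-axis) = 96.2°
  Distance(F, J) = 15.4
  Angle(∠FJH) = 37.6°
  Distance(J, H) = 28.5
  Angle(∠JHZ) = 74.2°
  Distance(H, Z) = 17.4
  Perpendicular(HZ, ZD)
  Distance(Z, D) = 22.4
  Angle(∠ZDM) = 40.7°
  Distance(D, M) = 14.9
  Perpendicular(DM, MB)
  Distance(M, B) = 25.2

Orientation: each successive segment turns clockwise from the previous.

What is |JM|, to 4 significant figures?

16.32

F is at the origin; FJ runs at 96.2° with length 15.4, so J = (-1.663, 15.31). ∠FJH = 37.6° gives JH at -46.20° from the x-axis; with |JH| = 28.5, H = (18.06, -5.260). ∠JHZ = 74.2° gives HZ at -152.0° from the x-axis; with |HZ| = 17.4, Z = (2.700, -13.43). The perpendicularity gives ZD at right angles to HZ, so ZD runs at 118.0°; with |ZD| = 22.4, D = (-7.817, 6.349). ∠ZDM = 40.7° gives DM at -21.30° from the x-axis; with |DM| = 14.9, M = (6.066, 0.9365). Then |JM| = |M − J| = 16.32.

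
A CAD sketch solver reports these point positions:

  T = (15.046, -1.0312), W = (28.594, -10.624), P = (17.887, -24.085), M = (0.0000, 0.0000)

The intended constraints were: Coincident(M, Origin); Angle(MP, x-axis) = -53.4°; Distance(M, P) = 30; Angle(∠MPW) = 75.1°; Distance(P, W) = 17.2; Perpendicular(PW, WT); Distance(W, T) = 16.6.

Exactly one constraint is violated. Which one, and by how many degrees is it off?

Perpendicular(PW, WT) — off by 3.20°.

M = (0.00, 0.00) ✓; MP at -53.40° ✓; |MP| = 30.00 ✓; ∠MPW = 75.10° ✓; |PW| = 17.20 ✓; ∠(PW, WT) = 93.20° ✗; |WT| = 16.60 ✓.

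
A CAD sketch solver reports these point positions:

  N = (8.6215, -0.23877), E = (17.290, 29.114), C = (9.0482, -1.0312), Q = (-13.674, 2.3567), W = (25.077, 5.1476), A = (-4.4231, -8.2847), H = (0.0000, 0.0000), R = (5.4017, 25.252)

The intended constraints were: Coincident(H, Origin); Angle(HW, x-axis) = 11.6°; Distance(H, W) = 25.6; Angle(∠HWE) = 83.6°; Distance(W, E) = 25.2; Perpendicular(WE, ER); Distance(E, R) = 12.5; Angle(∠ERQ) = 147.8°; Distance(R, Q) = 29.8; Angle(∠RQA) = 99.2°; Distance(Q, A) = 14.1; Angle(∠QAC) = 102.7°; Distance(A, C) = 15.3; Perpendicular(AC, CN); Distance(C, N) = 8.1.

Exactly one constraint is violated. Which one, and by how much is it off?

Distance(C, N) = 8.1 — off by 7.20.

H = (0.00, 0.00) ✓; HW at 11.60° ✓; |HW| = 25.60 ✓; ∠HWE = 83.60° ✓; |WE| = 25.20 ✓; ∠(WE, ER) = 90.00° ✓; |ER| = 12.50 ✓; ∠ERQ = 147.8° ✓; |RQ| = 29.80 ✓; ∠RQA = 99.20° ✓; |QA| = 14.10 ✓; ∠QAC = 102.7° ✓; |AC| = 15.30 ✓; ∠(AC, CN) = 90.00° ✓; |CN| = 0.9000 ✗.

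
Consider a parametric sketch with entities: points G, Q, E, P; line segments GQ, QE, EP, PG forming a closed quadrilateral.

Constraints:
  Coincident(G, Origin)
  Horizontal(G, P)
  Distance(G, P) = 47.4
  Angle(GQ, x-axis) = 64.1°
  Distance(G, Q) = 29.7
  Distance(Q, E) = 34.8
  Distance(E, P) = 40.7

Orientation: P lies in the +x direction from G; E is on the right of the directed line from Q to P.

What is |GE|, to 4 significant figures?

10.65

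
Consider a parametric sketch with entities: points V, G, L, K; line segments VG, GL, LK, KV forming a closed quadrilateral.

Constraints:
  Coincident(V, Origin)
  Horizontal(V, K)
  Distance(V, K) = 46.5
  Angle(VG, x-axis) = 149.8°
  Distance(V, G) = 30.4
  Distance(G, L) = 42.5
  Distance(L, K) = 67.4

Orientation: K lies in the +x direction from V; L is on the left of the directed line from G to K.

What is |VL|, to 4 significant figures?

48.74

V is at the origin; V and K share the same y with |VK| = 46.5 and K in +x, so K = (46.5, 0). VG runs at 149.8° with |VG| = 30.4, so G = (-26.27, 15.29). L is determined by |GL| = 42.5 and |LK| = 67.4 together: it lies at the intersection of circle(G, 42.5) and circle(K, 67.4). With |GK| = 74.36, the foot of the radical line on GK is 18.78 from G and the perpendicular offset is √(42.5² − 18.78²) = 38.12. Taking the left-of-GK solution: L = (-0.05355, 48.74).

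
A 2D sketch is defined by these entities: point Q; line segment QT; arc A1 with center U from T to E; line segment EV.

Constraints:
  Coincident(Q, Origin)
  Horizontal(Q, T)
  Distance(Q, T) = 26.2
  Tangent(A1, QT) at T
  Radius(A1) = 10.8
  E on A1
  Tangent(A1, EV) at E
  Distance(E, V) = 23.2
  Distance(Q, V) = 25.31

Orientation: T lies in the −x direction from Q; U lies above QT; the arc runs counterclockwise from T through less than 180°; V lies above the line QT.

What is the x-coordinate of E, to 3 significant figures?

-17.0

Q is at the origin; QT is horizontal with |QT| = 26.2 and T on the −x side, so T = (-26.2, 0.00). Since A1 is tangent to QT there, UT ⟂ QT, so U = T + (0, 10.8) = (-26.2, 10.8). Since UE ⟂ EV (tangency), |UV| = √(10.8² + 23.2²) = 25.6 regardless of where E sits on A1. So V lies on both circle(Q, 25.31) and circle(U, 25.6); the above-QT intersection is V = (-4.81, 24.8). E is the foot of the tangent from V: E = (-17.0, 5.12).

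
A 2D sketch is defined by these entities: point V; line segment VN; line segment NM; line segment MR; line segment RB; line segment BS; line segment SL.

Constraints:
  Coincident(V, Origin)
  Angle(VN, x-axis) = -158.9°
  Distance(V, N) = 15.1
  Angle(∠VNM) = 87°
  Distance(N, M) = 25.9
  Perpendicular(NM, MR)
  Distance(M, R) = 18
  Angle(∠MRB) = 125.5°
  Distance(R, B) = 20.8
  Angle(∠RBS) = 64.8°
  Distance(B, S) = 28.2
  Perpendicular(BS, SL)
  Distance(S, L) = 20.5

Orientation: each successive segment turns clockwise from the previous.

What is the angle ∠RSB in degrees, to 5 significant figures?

44.214°

V is at the origin; VN runs at -158.9° with length 15.1, so N = (-14.088, -5.4360). ∠VNM = 87.0° gives NM at 108.10° from the x-axis; with |NM| = 25.9, M = (-22.134, 19.182). NM is perpendicular to MR, so MR runs at 18.100°; with |MR| = 18.0, R = (-5.0248, 24.775). ∠MRB = 125.5° gives RB at -36.400° from the x-axis; with |RB| = 20.8, B = (11.717, 12.431). ∠RBS = 64.8° gives BS at -151.60° from the x-axis; with |BS| = 28.2, S = (-13.089, -0.98113). Then cos ∠RSB = SR·SB / (|SR||SB|), giving 44.214°.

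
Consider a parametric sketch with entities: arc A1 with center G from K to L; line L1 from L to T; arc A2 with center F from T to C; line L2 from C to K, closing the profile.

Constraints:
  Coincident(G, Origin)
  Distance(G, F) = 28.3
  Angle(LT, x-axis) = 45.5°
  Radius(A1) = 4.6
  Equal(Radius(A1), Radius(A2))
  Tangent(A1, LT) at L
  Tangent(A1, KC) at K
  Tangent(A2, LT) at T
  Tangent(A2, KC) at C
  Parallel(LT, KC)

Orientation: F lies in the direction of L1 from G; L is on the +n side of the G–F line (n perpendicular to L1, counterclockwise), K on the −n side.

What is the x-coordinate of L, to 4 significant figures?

-3.281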